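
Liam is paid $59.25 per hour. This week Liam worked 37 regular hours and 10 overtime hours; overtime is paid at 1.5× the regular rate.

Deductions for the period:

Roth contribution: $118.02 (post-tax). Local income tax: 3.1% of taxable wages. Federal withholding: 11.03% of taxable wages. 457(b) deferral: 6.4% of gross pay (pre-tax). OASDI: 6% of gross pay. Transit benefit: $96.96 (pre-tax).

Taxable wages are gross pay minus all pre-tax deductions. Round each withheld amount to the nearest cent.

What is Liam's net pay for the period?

$2,090.20

Regular pay: 37 × $59.25 = $2,192.25
Overtime pay: 10 × $59.25 × 1.5 = $888.75
Gross pay = $2,192.25 + $888.75 = $3,081.00
457(b) deferral: $3,081.00 × 0.064 = $197.18
Transit benefit: $96.96
Pre-tax total = $197.18 + $96.96 = $294.14
Taxable wages = $3,081.00 − $294.14 = $2,786.86
Local income tax: $2,786.86 × 0.031 = $86.39
Federal withholding: $2,786.86 × 0.1103 = $307.39
OASDI: $3,081.00 × 0.06 = $184.86
Roth contribution: $118.02
Total deductions = $197.18 + $96.96 + $86.39 + $307.39 + $184.86 + $118.02 = $990.80
Net pay = $3,081.00 − $990.80 = $2,090.20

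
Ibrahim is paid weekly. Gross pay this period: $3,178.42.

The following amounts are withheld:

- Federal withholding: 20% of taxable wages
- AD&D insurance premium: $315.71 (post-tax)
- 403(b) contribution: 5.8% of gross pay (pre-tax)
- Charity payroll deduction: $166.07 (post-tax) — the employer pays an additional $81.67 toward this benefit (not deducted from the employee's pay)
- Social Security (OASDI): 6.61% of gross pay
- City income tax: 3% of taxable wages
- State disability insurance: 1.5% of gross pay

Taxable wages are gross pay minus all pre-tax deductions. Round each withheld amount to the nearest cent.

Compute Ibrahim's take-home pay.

$1,565.89

403(b) contribution: $3,178.42 × 0.058 = $184.35
Taxable wages = $3,178.42 − $184.35 = $2,994.07
Federal withholding: $2,994.07 × 0.2 = $598.81
City income tax: $2,994.07 × 0.03 = $89.82
Social Security (OASDI): $3,178.42 × 0.0661 = $210.09
State disability insurance: $3,178.42 × 0.015 = $47.68
Charity payroll deduction: $166.07
AD&D insurance premium: $315.71
(Employer's $81.67 toward charity payroll deduction is not withheld from the employee.)
Total deductions = $184.35 + $598.81 + $89.82 + $210.09 + $47.68 + $166.07 + $315.71 = $1,612.53
Net pay = $3,178.42 − $1,612.53 = $1,565.89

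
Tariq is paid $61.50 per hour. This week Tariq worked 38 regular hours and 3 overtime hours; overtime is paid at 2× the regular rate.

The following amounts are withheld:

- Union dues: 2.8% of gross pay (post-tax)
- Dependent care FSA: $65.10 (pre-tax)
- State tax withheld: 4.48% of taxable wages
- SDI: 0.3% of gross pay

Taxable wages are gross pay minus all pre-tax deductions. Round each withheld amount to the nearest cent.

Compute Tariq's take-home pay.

Regular pay: 38 × $61.50 = $2337.00
Overtime pay: 3 × $61.50 × 2 = $369.00
Gross pay = $2337.00 + $369.00 = $2706.00
Dependent care FSA: $65.10
Taxable wages = $2706.00 − $65.10 = $2640.90
State tax withheld: $2640.90 × 0.0448 = $118.31
SDI: $2706.00 × 0.003 = $8.12
Union dues: $2706.00 × 0.028 = $75.77
Total deductions = $65.10 + $118.31 + $8.12 + $75.77 = $267.30
Net pay = $2706.00 − $267.30 = $2438.70

$2438.70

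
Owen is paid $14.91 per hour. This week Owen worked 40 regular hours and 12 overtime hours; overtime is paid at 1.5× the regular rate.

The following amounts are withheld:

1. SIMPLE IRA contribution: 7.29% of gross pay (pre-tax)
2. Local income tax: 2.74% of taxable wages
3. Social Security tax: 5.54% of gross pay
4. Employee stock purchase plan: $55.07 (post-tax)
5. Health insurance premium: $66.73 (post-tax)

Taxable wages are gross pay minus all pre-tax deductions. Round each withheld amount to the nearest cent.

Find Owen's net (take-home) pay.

$610.06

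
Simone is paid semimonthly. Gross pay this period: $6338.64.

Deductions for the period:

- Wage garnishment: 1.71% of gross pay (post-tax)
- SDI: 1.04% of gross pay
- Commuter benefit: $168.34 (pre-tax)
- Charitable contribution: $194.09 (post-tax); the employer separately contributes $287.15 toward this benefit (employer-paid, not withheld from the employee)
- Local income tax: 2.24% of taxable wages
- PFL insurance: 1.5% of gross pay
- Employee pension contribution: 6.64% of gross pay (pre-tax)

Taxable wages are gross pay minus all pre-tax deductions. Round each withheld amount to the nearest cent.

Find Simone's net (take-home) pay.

Commuter benefit: $168.34
Employee pension contribution: $6338.64 × 0.0664 = $420.89
Pre-tax total = $168.34 + $420.89 = $589.23
Taxable wages = $6338.64 − $589.23 = $5749.41
Local income tax: $5749.41 × 0.0224 = $128.79
PFL insurance: $6338.64 × 0.015 = $95.08
SDI: $6338.64 × 0.0104 = $65.92
Wage garnishment: $6338.64 × 0.0171 = $108.39
Charitable contribution: $194.09
(Employer's $287.15 toward charitable contribution is not withheld from the employee.)
Total deductions = $168.34 + $420.89 + $128.79 + $95.08 + $65.92 + $108.39 + $194.09 = $1181.50
Net pay = $6338.64 − $1181.50 = $5157.14

$5157.14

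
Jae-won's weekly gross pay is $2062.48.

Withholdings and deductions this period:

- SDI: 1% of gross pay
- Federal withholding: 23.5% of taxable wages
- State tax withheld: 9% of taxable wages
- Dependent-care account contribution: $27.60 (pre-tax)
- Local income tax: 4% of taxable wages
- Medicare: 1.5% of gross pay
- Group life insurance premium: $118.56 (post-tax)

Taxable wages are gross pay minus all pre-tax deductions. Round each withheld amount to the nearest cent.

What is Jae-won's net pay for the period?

Dependent-care account contribution: $27.60
Taxable wages = $2062.48 − $27.60 = $2034.88
Federal withholding: $2034.88 × 0.235 = $478.20
State tax withheld: $2034.88 × 0.09 = $183.14
Local income tax: $2034.88 × 0.04 = $81.40
SDI: $2062.48 × 0.01 = $20.62
Medicare: $2062.48 × 0.015 = $30.94
Group life insurance premium: $118.56
Total deductions = $27.60 + $478.20 + $183.14 + $81.40 + $20.62 + $30.94 + $118.56 = $940.46
Net pay = $2062.48 − $940.46 = $1122.02

$1122.02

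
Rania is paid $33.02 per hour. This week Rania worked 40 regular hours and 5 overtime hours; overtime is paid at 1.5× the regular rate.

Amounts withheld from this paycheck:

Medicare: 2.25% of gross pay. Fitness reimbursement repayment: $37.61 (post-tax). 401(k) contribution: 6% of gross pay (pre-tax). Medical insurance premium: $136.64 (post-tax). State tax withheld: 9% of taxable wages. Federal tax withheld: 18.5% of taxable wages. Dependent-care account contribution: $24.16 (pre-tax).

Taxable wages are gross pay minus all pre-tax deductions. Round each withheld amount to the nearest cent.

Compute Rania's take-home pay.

$841.84

Regular pay: 40 × $33.02 = $1,320.80
Overtime pay: 5 × $33.02 × 1.5 = $247.65
Gross pay = $1,320.80 + $247.65 = $1,568.45
401(k) contribution: $1,568.45 × 0.06 = $94.11
Dependent-care account contribution: $24.16
Pre-tax total = $94.11 + $24.16 = $118.27
Taxable wages = $1,568.45 − $118.27 = $1,450.18
Federal tax withheld: $1,450.18 × 0.185 = $268.28
State tax withheld: $1,450.18 × 0.09 = $130.52
Medicare: $1,568.45 × 0.0225 = $35.29
Fitness reimbursement repayment: $37.61
Medical insurance premium: $136.64
Total deductions = $94.11 + $24.16 + $268.28 + $130.52 + $35.29 + $37.61 + $136.64 = $726.61
Net pay = $1,568.45 − $726.61 = $841.84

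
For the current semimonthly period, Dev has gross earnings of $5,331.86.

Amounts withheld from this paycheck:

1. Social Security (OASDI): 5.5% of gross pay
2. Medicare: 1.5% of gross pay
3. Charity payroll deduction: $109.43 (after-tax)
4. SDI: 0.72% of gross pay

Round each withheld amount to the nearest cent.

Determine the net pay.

SDI: $5,331.86 × 0.0072 = $38.39
Social Security (OASDI): $5,331.86 × 0.055 = $293.25
Medicare: $5,331.86 × 0.015 = $79.98
Charity payroll deduction: $109.43
Total deductions = $38.39 + $293.25 + $79.98 + $109.43 = $521.05
Net pay = $5,331.86 − $521.05 = $4,810.81

$4,810.81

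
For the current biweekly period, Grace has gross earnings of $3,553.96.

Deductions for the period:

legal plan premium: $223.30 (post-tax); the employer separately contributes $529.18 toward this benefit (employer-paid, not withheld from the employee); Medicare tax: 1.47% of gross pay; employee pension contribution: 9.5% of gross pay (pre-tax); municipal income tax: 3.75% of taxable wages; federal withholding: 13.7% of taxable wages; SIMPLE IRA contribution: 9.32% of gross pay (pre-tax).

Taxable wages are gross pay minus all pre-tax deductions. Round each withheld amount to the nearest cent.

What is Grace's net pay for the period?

$2,106.11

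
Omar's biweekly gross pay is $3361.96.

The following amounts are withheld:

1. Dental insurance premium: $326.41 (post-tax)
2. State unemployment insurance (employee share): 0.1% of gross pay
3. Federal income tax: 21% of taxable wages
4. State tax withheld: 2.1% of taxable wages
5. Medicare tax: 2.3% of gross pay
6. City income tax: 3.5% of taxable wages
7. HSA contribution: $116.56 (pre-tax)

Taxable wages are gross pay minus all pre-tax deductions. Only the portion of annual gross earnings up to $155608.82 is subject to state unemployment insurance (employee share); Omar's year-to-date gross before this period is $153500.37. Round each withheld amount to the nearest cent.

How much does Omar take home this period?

HSA contribution: $116.56
Taxable wages = $3361.96 − $116.56 = $3245.40
City income tax: $3245.40 × 0.035 = $113.59
Federal income tax: $3245.40 × 0.21 = $681.53
State tax withheld: $3245.40 × 0.021 = $68.15
State unemployment insurance (employee share): only $155608.82 − $153500.37 = $2108.45 of this check is subject → $2108.45 × 0.001 = $2.11
Medicare tax: $3361.96 × 0.023 = $77.33
Dental insurance premium: $326.41
Total deductions = $116.56 + $113.59 + $681.53 + $68.15 + $2.11 + $77.33 + $326.41 = $1385.68
Net pay = $3361.96 − $1385.68 = $1976.28

$1976.28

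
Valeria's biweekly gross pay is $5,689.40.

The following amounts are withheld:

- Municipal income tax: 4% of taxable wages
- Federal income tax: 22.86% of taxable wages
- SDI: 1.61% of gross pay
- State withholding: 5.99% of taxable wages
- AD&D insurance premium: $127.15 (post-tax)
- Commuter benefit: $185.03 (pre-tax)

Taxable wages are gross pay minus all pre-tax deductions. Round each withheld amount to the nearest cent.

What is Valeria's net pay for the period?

Commuter benefit: $185.03
Taxable wages = $5,689.40 − $185.03 = $5,504.37
Federal income tax: $5,504.37 × 0.2286 = $1,258.30
State withholding: $5,504.37 × 0.0599 = $329.71
Municipal income tax: $5,504.37 × 0.04 = $220.17
SDI: $5,689.40 × 0.0161 = $91.60
AD&D insurance premium: $127.15
Total deductions = $185.03 + $1,258.30 + $329.71 + $220.17 + $91.60 + $127.15 = $2,211.96
Net pay = $5,689.40 − $2,211.96 = $3,477.44

$3,477.44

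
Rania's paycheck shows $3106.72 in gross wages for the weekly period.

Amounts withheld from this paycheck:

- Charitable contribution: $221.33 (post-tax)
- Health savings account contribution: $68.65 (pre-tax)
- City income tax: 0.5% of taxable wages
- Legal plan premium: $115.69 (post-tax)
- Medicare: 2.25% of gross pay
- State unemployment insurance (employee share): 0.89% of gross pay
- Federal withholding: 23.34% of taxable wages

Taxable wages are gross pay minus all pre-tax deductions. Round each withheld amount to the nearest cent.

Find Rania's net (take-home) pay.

Health savings account contribution: $68.65
Taxable wages = $3106.72 − $68.65 = $3038.07
City income tax: $3038.07 × 0.005 = $15.19
Federal withholding: $3038.07 × 0.2334 = $709.09
Medicare: $3106.72 × 0.0225 = $69.90
State unemployment insurance (employee share): $3106.72 × 0.0089 = $27.65
Legal plan premium: $115.69
Charitable contribution: $221.33
Total deductions = $68.65 + $15.19 + $709.09 + $69.90 + $27.65 + $115.69 + $221.33 = $1227.50
Net pay = $3106.72 − $1227.50 = $1879.22

$1879.22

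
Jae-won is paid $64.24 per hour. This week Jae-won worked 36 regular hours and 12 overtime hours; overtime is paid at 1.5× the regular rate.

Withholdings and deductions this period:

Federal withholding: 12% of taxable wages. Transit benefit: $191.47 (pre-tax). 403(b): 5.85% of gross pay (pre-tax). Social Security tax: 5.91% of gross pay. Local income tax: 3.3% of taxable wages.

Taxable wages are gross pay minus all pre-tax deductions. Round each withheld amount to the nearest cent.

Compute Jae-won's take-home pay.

Regular pay: 36 × $64.24 = $2312.64
Overtime pay: 12 × $64.24 × 1.5 = $1156.32
Gross pay = $2312.64 + $1156.32 = $3468.96
Transit benefit: $191.47
403(b): $3468.96 × 0.0585 = $202.93
Pre-tax total = $191.47 + $202.93 = $394.40
Taxable wages = $3468.96 − $394.40 = $3074.56
Federal withholding: $3074.56 × 0.12 = $368.95
Local income tax: $3074.56 × 0.033 = $101.46
Social Security tax: $3468.96 × 0.0591 = $205.02
Total deductions = $191.47 + $202.93 + $368.95 + $101.46 + $205.02 = $1069.83
Net pay = $3468.96 − $1069.83 = $2399.13

$2399.13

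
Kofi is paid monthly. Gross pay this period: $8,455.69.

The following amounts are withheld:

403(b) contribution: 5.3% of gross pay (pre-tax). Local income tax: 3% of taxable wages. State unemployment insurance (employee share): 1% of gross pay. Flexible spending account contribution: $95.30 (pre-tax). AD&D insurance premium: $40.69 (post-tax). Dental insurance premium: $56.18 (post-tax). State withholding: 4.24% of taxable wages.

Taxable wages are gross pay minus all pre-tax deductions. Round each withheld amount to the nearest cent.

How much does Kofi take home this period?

Flexible spending account contribution: $95.30
403(b) contribution: $8,455.69 × 0.053 = $448.15
Pre-tax total = $95.30 + $448.15 = $543.45
Taxable wages = $8,455.69 − $543.45 = $7,912.24
Local income tax: $7,912.24 × 0.03 = $237.37
State withholding: $7,912.24 × 0.0424 = $335.48
State unemployment insurance (employee share): $8,455.69 × 0.01 = $84.56
AD&D insurance premium: $40.69
Dental insurance premium: $56.18
Total deductions = $95.30 + $448.15 + $237.37 + $335.48 + $84.56 + $40.69 + $56.18 = $1,297.73
Net pay = $8,455.69 − $1,297.73 = $7,157.96

$7,157.96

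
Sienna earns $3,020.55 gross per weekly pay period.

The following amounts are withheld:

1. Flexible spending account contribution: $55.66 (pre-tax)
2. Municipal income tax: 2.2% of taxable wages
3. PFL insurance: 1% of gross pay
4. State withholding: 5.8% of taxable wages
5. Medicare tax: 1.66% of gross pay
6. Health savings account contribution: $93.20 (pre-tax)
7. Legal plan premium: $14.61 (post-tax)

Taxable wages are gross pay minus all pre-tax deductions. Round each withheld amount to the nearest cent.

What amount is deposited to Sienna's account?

$2,546.99

Flexible spending account contribution: $55.66
Health savings account contribution: $93.20
Pre-tax total = $55.66 + $93.20 = $148.86
Taxable wages = $3,020.55 − $148.86 = $2,871.69
Municipal income tax: $2,871.69 × 0.022 = $63.18
State withholding: $2,871.69 × 0.058 = $166.56
PFL insurance: $3,020.55 × 0.01 = $30.21
Medicare tax: $3,020.55 × 0.0166 = $50.14
Legal plan premium: $14.61
Total deductions = $55.66 + $93.20 + $63.18 + $166.56 + $30.21 + $50.14 + $14.61 = $473.56
Net pay = $3,020.55 − $473.56 = $2,546.99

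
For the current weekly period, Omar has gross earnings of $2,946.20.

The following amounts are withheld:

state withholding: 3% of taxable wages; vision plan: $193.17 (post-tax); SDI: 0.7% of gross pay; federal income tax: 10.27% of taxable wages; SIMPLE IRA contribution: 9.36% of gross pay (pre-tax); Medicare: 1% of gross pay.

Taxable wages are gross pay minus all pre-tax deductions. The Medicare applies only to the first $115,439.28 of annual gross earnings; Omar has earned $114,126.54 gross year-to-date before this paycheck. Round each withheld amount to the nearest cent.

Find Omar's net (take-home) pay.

SIMPLE IRA contribution: $2,946.20 × 0.0936 = $275.76
Taxable wages = $2,946.20 − $275.76 = $2,670.44
State withholding: $2,670.44 × 0.03 = $80.11
Federal income tax: $2,670.44 × 0.1027 = $274.25
Medicare: only $115,439.28 − $114,126.54 = $1,312.74 of this check is subject → $1,312.74 × 0.01 = $13.13
SDI: $2,946.20 × 0.007 = $20.62
Vision plan: $193.17
Total deductions = $275.76 + $80.11 + $274.25 + $13.13 + $20.62 + $193.17 = $857.04
Net pay = $2,946.20 − $857.04 = $2,089.16

$2,089.16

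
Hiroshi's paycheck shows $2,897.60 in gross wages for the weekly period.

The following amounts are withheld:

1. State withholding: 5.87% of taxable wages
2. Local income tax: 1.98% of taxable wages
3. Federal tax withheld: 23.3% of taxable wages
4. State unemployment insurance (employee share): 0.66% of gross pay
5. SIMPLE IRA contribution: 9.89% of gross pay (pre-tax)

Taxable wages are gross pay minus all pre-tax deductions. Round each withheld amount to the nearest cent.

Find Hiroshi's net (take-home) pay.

SIMPLE IRA contribution: $2,897.60 × 0.0989 = $286.57
Taxable wages = $2,897.60 − $286.57 = $2,611.03
State withholding: $2,611.03 × 0.0587 = $153.27
Federal tax withheld: $2,611.03 × 0.233 = $608.37
Local income tax: $2,611.03 × 0.0198 = $51.70
State unemployment insurance (employee share): $2,897.60 × 0.0066 = $19.12
Total deductions = $286.57 + $153.27 + $608.37 + $51.70 + $19.12 = $1,119.03
Net pay = $2,897.60 − $1,119.03 = $1,778.57

$1,778.57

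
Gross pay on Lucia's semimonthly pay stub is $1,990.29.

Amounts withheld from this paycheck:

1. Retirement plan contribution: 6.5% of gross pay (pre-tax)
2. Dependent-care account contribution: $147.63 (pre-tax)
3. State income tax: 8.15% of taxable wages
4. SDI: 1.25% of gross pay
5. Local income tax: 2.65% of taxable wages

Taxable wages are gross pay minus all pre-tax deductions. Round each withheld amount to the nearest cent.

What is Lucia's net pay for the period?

Retirement plan contribution: $1,990.29 × 0.065 = $129.37
Dependent-care account contribution: $147.63
Pre-tax total = $129.37 + $147.63 = $277.00
Taxable wages = $1,990.29 − $277.00 = $1,713.29
Local income tax: $1,713.29 × 0.0265 = $45.40
State income tax: $1,713.29 × 0.0815 = $139.63
SDI: $1,990.29 × 0.0125 = $24.88
Total deductions = $129.37 + $147.63 + $45.40 + $139.63 + $24.88 = $486.91
Net pay = $1,990.29 − $486.91 = $1,503.38

$1,503.38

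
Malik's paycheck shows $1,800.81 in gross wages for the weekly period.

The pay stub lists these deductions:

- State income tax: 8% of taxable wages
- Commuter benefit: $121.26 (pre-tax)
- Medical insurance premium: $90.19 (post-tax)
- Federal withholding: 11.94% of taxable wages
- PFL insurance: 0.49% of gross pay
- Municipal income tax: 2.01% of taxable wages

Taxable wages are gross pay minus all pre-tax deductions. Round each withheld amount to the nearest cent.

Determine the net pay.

$1,211.88

Commuter benefit: $121.26
Taxable wages = $1,800.81 − $121.26 = $1,679.55
Municipal income tax: $1,679.55 × 0.0201 = $33.76
Federal withholding: $1,679.55 × 0.1194 = $200.54
State income tax: $1,679.55 × 0.08 = $134.36
PFL insurance: $1,800.81 × 0.0049 = $8.82
Medical insurance premium: $90.19
Total deductions = $121.26 + $33.76 + $200.54 + $134.36 + $8.82 + $90.19 = $588.93
Net pay = $1,800.81 − $588.93 = $1,211.88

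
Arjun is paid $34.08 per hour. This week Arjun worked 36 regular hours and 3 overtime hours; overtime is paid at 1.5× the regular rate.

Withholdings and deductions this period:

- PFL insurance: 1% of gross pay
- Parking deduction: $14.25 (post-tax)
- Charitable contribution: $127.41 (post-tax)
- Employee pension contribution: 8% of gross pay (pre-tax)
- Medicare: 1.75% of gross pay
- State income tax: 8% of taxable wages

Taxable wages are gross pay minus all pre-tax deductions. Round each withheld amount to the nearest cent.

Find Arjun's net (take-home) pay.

$988.62

Regular pay: 36 × $34.08 = $1226.88
Overtime pay: 3 × $34.08 × 1.5 = $153.36
Gross pay = $1226.88 + $153.36 = $1380.24
Employee pension contribution: $1380.24 × 0.08 = $110.42
Taxable wages = $1380.24 − $110.42 = $1269.82
State income tax: $1269.82 × 0.08 = $101.59
Medicare: $1380.24 × 0.0175 = $24.15
PFL insurance: $1380.24 × 0.01 = $13.80
Parking deduction: $14.25
Charitable contribution: $127.41
Total deductions = $110.42 + $101.59 + $24.15 + $13.80 + $14.25 + $127.41 = $391.62
Net pay = $1380.24 − $391.62 = $988.62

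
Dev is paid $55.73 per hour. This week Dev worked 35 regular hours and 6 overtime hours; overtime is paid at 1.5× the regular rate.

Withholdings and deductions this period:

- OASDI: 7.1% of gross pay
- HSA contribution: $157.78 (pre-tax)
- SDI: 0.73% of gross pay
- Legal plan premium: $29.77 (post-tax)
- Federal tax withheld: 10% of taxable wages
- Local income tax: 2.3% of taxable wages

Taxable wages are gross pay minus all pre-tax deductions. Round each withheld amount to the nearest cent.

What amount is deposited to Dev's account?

Regular pay: 35 × $55.73 = $1,950.55
Overtime pay: 6 × $55.73 × 1.5 = $501.57
Gross pay = $1,950.55 + $501.57 = $2,452.12
HSA contribution: $157.78
Taxable wages = $2,452.12 − $157.78 = $2,294.34
Local income tax: $2,294.34 × 0.023 = $52.77
Federal tax withheld: $2,294.34 × 0.1 = $229.43
SDI: $2,452.12 × 0.0073 = $17.90
OASDI: $2,452.12 × 0.071 = $174.10
Legal plan premium: $29.77
Total deductions = $157.78 + $52.77 + $229.43 + $17.90 + $174.10 + $29.77 = $661.75
Net pay = $2,452.12 − $661.75 = $1,790.37

$1,790.37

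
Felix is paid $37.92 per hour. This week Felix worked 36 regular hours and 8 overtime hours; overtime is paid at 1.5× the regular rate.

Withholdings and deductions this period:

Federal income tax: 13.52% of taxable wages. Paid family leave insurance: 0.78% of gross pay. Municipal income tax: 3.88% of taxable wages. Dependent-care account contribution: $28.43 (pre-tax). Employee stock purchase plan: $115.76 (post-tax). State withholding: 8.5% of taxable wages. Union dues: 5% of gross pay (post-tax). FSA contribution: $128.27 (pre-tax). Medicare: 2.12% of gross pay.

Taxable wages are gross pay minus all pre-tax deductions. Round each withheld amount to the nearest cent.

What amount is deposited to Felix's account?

$973.07

Regular pay: 36 × $37.92 = $1,365.12
Overtime pay: 8 × $37.92 × 1.5 = $455.04
Gross pay = $1,365.12 + $455.04 = $1,820.16
FSA contribution: $128.27
Dependent-care account contribution: $28.43
Pre-tax total = $128.27 + $28.43 = $156.70
Taxable wages = $1,820.16 − $156.70 = $1,663.46
Municipal income tax: $1,663.46 × 0.0388 = $64.54
Federal income tax: $1,663.46 × 0.1352 = $224.90
State withholding: $1,663.46 × 0.085 = $141.39
Paid family leave insurance: $1,820.16 × 0.0078 = $14.20
Medicare: $1,820.16 × 0.0212 = $38.59
Union dues: $1,820.16 × 0.05 = $91.01
Employee stock purchase plan: $115.76
Total deductions = $128.27 + $28.43 + $64.54 + $224.90 + $141.39 + $14.20 + $38.59 + $91.01 + $115.76 = $847.09
Net pay = $1,820.16 − $847.09 = $973.07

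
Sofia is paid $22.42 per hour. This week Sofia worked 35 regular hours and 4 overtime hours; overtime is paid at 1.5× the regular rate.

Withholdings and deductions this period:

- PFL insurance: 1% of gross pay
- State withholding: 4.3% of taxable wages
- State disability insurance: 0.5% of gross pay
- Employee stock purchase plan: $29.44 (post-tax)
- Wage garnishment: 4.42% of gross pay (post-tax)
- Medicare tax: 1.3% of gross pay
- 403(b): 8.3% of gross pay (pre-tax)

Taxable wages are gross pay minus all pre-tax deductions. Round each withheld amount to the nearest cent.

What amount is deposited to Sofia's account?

$710.86

Regular pay: 35 × $22.42 = $784.70
Overtime pay: 4 × $22.42 × 1.5 = $134.52
Gross pay = $784.70 + $134.52 = $919.22
403(b): $919.22 × 0.083 = $76.30
Taxable wages = $919.22 − $76.30 = $842.92
State withholding: $842.92 × 0.043 = $36.25
State disability insurance: $919.22 × 0.005 = $4.60
Medicare tax: $919.22 × 0.013 = $11.95
PFL insurance: $919.22 × 0.01 = $9.19
Employee stock purchase plan: $29.44
Wage garnishment: $919.22 × 0.0442 = $40.63
Total deductions = $76.30 + $36.25 + $4.60 + $11.95 + $9.19 + $29.44 + $40.63 = $208.36
Net pay = $919.22 − $208.36 = $710.86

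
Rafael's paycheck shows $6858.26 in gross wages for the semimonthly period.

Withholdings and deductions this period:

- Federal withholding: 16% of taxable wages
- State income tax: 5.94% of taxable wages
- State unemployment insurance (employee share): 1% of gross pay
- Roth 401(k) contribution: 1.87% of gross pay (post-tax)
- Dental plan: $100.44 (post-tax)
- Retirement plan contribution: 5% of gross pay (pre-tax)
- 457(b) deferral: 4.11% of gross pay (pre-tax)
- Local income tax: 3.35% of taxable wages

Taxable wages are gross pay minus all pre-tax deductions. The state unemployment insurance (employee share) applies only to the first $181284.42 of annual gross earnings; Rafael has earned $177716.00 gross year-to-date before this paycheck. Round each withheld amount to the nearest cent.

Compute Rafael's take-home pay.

$4392.66

Retirement plan contribution: $6858.26 × 0.05 = $342.91
457(b) deferral: $6858.26 × 0.0411 = $281.87
Pre-tax total = $342.91 + $281.87 = $624.78
Taxable wages = $6858.26 − $624.78 = $6233.48
State income tax: $6233.48 × 0.0594 = $370.27
Federal withholding: $6233.48 × 0.16 = $997.36
Local income tax: $6233.48 × 0.0335 = $208.82
State unemployment insurance (employee share): only $181284.42 − $177716.00 = $3568.42 of this check is subject → $3568.42 × 0.01 = $35.68
Roth 401(k) contribution: $6858.26 × 0.0187 = $128.25
Dental plan: $100.44
Total deductions = $342.91 + $281.87 + $370.27 + $997.36 + $208.82 + $35.68 + $128.25 + $100.44 = $2465.60
Net pay = $6858.26 − $2465.60 = $4392.66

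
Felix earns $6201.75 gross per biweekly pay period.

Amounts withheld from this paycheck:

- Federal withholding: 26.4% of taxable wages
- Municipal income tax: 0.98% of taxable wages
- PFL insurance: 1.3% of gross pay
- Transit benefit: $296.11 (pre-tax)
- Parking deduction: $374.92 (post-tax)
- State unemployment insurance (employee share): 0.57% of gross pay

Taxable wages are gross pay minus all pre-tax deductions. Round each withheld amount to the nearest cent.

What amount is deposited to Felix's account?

Transit benefit: $296.11
Taxable wages = $6201.75 − $296.11 = $5905.64
Federal withholding: $5905.64 × 0.264 = $1559.09
Municipal income tax: $5905.64 × 0.0098 = $57.88
State unemployment insurance (employee share): $6201.75 × 0.0057 = $35.35
PFL insurance: $6201.75 × 0.013 = $80.62
Parking deduction: $374.92
Total deductions = $296.11 + $1559.09 + $57.88 + $35.35 + $80.62 + $374.92 = $2403.97
Net pay = $6201.75 − $2403.97 = $3797.78

$3797.78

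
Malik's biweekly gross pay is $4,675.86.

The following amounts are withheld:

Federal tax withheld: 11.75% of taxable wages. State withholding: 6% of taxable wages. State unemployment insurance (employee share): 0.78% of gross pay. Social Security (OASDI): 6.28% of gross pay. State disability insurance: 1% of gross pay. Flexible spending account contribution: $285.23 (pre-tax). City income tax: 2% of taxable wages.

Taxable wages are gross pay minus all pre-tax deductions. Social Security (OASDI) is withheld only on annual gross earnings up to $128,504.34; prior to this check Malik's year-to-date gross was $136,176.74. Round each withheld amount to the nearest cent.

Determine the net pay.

Flexible spending account contribution: $285.23
Taxable wages = $4,675.86 − $285.23 = $4,390.63
Federal tax withheld: $4,390.63 × 0.1175 = $515.90
City income tax: $4,390.63 × 0.02 = $87.81
State withholding: $4,390.63 × 0.06 = $263.44
State disability insurance: $4,675.86 × 0.01 = $46.76
Social Security (OASDI): annual cap $128,504.34 already reached (YTD $136,176.74), so $0.00
State unemployment insurance (employee share): $4,675.86 × 0.0078 = $36.47
Total deductions = $285.23 + $515.90 + $87.81 + $263.44 + $46.76 + $0.00 + $36.47 = $1,235.61
Net pay = $4,675.86 − $1,235.61 = $3,440.25

$3,440.25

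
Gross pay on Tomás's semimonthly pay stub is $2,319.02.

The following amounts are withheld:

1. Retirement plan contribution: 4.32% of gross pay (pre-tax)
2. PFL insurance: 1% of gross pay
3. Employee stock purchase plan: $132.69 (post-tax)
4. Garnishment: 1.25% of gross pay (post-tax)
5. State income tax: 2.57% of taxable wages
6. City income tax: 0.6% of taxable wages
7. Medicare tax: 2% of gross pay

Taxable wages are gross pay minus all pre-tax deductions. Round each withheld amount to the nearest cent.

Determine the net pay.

Retirement plan contribution: $2,319.02 × 0.0432 = $100.18
Taxable wages = $2,319.02 − $100.18 = $2,218.84
State income tax: $2,218.84 × 0.0257 = $57.02
City income tax: $2,218.84 × 0.006 = $13.31
Medicare tax: $2,319.02 × 0.02 = $46.38
PFL insurance: $2,319.02 × 0.01 = $23.19
Employee stock purchase plan: $132.69
Garnishment: $2,319.02 × 0.0125 = $28.99
Total deductions = $100.18 + $57.02 + $13.31 + $46.38 + $23.19 + $132.69 + $28.99 = $401.76
Net pay = $2,319.02 − $401.76 = $1,917.26

$1,917.26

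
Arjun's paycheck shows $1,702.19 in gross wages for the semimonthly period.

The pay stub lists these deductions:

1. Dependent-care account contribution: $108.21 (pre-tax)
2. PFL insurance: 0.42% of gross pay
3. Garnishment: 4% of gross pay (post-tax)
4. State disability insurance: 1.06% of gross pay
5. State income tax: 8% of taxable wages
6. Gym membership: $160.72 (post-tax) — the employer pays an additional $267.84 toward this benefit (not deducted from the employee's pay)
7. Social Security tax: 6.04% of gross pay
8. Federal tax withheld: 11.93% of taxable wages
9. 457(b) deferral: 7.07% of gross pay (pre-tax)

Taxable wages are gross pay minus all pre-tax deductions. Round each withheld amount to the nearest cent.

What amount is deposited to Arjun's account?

$823.13

Dependent-care account contribution: $108.21
457(b) deferral: $1,702.19 × 0.0707 = $120.34
Pre-tax total = $108.21 + $120.34 = $228.55
Taxable wages = $1,702.19 − $228.55 = $1,473.64
Federal tax withheld: $1,473.64 × 0.1193 = $175.81
State income tax: $1,473.64 × 0.08 = $117.89
Social Security tax: $1,702.19 × 0.0604 = $102.81
PFL insurance: $1,702.19 × 0.0042 = $7.15
State disability insurance: $1,702.19 × 0.0106 = $18.04
Gym membership: $160.72
Garnishment: $1,702.19 × 0.04 = $68.09
(Employer's $267.84 toward gym membership is not withheld from the employee.)
Total deductions = $108.21 + $120.34 + $175.81 + $117.89 + $102.81 + $7.15 + $18.04 + $160.72 + $68.09 = $879.06
Net pay = $1,702.19 − $879.06 = $823.13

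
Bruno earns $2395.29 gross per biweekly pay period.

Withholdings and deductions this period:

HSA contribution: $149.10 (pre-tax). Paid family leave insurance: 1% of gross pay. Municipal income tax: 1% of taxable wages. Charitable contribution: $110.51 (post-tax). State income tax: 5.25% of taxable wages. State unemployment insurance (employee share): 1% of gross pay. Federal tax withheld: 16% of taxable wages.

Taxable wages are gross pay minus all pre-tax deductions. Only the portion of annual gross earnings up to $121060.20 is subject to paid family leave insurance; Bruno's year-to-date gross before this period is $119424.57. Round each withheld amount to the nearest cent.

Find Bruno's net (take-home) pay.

$1595.60

HSA contribution: $149.10
Taxable wages = $2395.29 − $149.10 = $2246.19
State income tax: $2246.19 × 0.0525 = $117.92
Federal tax withheld: $2246.19 × 0.16 = $359.39
Municipal income tax: $2246.19 × 0.01 = $22.46
State unemployment insurance (employee share): $2395.29 × 0.01 = $23.95
Paid family leave insurance: only $121060.20 − $119424.57 = $1635.63 of this check is subject → $1635.63 × 0.01 = $16.36
Charitable contribution: $110.51
Total deductions = $149.10 + $117.92 + $359.39 + $22.46 + $23.95 + $16.36 + $110.51 = $799.69
Net pay = $2395.29 − $799.69 = $1595.60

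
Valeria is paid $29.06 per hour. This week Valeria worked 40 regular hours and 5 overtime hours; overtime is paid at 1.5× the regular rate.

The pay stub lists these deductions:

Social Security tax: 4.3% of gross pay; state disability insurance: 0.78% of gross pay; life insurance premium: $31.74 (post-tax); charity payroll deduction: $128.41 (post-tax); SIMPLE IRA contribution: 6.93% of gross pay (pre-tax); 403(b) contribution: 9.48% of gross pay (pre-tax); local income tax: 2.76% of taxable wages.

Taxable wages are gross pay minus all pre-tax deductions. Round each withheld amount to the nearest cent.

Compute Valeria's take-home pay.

$891.70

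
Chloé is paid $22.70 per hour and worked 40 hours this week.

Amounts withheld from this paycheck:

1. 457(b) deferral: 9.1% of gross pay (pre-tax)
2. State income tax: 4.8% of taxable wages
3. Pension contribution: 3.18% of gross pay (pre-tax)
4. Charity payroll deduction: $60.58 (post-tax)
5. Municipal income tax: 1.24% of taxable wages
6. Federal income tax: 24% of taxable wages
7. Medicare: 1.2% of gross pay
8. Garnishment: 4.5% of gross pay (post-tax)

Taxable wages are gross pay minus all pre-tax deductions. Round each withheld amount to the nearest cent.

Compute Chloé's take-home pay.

$444.89

Gross pay: 40 × $22.70 = $908.00
Pension contribution: $908.00 × 0.0318 = $28.87
457(b) deferral: $908.00 × 0.091 = $82.63
Pre-tax total = $28.87 + $82.63 = $111.50
Taxable wages = $908.00 − $111.50 = $796.50
State income tax: $796.50 × 0.048 = $38.23
Federal income tax: $796.50 × 0.24 = $191.16
Municipal income tax: $796.50 × 0.0124 = $9.88
Medicare: $908.00 × 0.012 = $10.90
Charity payroll deduction: $60.58
Garnishment: $908.00 × 0.045 = $40.86
Total deductions = $28.87 + $82.63 + $38.23 + $191.16 + $9.88 + $10.90 + $60.58 + $40.86 = $463.11
Net pay = $908.00 − $463.11 = $444.89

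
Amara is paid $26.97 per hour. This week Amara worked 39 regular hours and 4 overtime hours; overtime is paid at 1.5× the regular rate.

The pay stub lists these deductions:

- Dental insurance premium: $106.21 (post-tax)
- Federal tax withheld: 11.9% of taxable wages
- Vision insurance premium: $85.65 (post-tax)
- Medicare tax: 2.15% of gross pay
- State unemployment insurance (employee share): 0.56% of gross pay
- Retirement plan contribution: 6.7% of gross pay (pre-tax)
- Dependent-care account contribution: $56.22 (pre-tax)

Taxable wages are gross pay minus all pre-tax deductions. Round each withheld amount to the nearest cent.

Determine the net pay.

$723.31

Regular pay: 39 × $26.97 = $1,051.83
Overtime pay: 4 × $26.97 × 1.5 = $161.82
Gross pay = $1,051.83 + $161.82 = $1,213.65
Retirement plan contribution: $1,213.65 × 0.067 = $81.31
Dependent-care account contribution: $56.22
Pre-tax total = $81.31 + $56.22 = $137.53
Taxable wages = $1,213.65 − $137.53 = $1,076.12
Federal tax withheld: $1,076.12 × 0.119 = $128.06
State unemployment insurance (employee share): $1,213.65 × 0.0056 = $6.80
Medicare tax: $1,213.65 × 0.0215 = $26.09
Dental insurance premium: $106.21
Vision insurance premium: $85.65
Total deductions = $81.31 + $56.22 + $128.06 + $6.80 + $26.09 + $106.21 + $85.65 = $490.34
Net pay = $1,213.65 − $490.34 = $723.31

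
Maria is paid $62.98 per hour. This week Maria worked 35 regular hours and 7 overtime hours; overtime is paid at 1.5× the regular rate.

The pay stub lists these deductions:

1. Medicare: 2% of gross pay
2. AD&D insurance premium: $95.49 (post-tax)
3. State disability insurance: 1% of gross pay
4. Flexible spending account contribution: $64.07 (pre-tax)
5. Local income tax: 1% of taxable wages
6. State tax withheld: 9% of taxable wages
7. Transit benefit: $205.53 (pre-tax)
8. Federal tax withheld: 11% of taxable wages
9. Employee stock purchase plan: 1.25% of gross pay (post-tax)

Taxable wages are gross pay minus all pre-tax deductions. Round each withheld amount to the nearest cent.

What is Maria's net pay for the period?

Regular pay: 35 × $62.98 = $2,204.30
Overtime pay: 7 × $62.98 × 1.5 = $661.29
Gross pay = $2,204.30 + $661.29 = $2,865.59
Flexible spending account contribution: $64.07
Transit benefit: $205.53
Pre-tax total = $64.07 + $205.53 = $269.60
Taxable wages = $2,865.59 − $269.60 = $2,595.99
State tax withheld: $2,595.99 × 0.09 = $233.64
Federal tax withheld: $2,595.99 × 0.11 = $285.56
Local income tax: $2,595.99 × 0.01 = $25.96
State disability insurance: $2,865.59 × 0.01 = $28.66
Medicare: $2,865.59 × 0.02 = $57.31
AD&D insurance premium: $95.49
Employee stock purchase plan: $2,865.59 × 0.0125 = $35.82
Total deductions = $64.07 + $205.53 + $233.64 + $285.56 + $25.96 + $28.66 + $57.31 + $95.49 + $35.82 = $1,032.04
Net pay = $2,865.59 − $1,032.04 = $1,833.55

$1,833.55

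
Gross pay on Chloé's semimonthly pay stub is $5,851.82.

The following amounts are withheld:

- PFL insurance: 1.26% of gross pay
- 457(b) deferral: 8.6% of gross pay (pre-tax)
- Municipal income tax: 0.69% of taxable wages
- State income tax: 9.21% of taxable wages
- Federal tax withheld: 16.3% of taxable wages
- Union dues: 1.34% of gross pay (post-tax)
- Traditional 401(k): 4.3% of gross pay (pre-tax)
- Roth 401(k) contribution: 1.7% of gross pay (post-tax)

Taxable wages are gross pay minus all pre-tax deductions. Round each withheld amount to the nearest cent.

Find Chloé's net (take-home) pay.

$3,509.91

457(b) deferral: $5,851.82 × 0.086 = $503.26
Traditional 401(k): $5,851.82 × 0.043 = $251.63
Pre-tax total = $503.26 + $251.63 = $754.89
Taxable wages = $5,851.82 − $754.89 = $5,096.93
State income tax: $5,096.93 × 0.0921 = $469.43
Municipal income tax: $5,096.93 × 0.0069 = $35.17
Federal tax withheld: $5,096.93 × 0.163 = $830.80
PFL insurance: $5,851.82 × 0.0126 = $73.73
Union dues: $5,851.82 × 0.0134 = $78.41
Roth 401(k) contribution: $5,851.82 × 0.017 = $99.48
Total deductions = $503.26 + $251.63 + $469.43 + $35.17 + $830.80 + $73.73 + $78.41 + $99.48 = $2,341.91
Net pay = $5,851.82 − $2,341.91 = $3,509.91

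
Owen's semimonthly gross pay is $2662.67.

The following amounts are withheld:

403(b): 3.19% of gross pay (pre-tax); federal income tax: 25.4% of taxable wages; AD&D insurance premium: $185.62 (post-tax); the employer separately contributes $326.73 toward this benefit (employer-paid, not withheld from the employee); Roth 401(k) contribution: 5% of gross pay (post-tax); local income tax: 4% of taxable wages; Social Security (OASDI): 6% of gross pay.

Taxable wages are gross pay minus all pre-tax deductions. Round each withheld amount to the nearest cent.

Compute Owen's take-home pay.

$1341.37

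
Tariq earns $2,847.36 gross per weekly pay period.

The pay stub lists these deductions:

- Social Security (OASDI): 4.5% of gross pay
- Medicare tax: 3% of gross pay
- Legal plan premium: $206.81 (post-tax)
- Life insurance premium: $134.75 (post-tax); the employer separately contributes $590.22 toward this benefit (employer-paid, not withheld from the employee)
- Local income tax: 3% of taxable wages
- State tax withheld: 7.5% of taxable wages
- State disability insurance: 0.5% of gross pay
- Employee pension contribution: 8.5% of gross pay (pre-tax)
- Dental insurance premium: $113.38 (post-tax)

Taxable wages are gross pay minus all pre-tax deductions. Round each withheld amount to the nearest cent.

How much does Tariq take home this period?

Employee pension contribution: $2,847.36 × 0.085 = $242.03
Taxable wages = $2,847.36 − $242.03 = $2,605.33
Local income tax: $2,605.33 × 0.03 = $78.16
State tax withheld: $2,605.33 × 0.075 = $195.40
Social Security (OASDI): $2,847.36 × 0.045 = $128.13
Medicare tax: $2,847.36 × 0.03 = $85.42
State disability insurance: $2,847.36 × 0.005 = $14.24
Dental insurance premium: $113.38
Life insurance premium: $134.75
Legal plan premium: $206.81
(Employer's $590.22 toward life insurance premium is not withheld from the employee.)
Total deductions = $242.03 + $78.16 + $195.40 + $128.13 + $85.42 + $14.24 + $113.38 + $134.75 + $206.81 = $1,198.32
Net pay = $2,847.36 − $1,198.32 = $1,649.04

$1,649.04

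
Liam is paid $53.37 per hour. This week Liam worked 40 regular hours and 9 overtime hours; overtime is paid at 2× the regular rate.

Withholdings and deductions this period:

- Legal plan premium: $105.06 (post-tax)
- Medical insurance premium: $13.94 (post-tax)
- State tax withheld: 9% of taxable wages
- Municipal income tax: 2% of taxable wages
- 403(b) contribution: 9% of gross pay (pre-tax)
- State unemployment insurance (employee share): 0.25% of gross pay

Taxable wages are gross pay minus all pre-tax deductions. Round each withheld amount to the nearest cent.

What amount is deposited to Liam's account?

Regular pay: 40 × $53.37 = $2,134.80
Overtime pay: 9 × $53.37 × 2 = $960.66
Gross pay = $2,134.80 + $960.66 = $3,095.46
403(b) contribution: $3,095.46 × 0.09 = $278.59
Taxable wages = $3,095.46 − $278.59 = $2,816.87
Municipal income tax: $2,816.87 × 0.02 = $56.34
State tax withheld: $2,816.87 × 0.09 = $253.52
State unemployment insurance (employee share): $3,095.46 × 0.0025 = $7.74
Legal plan premium: $105.06
Medical insurance premium: $13.94
Total deductions = $278.59 + $56.34 + $253.52 + $7.74 + $105.06 + $13.94 = $715.19
Net pay = $3,095.46 − $715.19 = $2,380.27

$2,380.27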